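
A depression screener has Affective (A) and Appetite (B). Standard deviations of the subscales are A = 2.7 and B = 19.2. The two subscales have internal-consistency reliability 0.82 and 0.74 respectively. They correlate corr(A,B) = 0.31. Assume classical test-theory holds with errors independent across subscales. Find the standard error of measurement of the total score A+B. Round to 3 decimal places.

9.857

Var(total) = 375.93 + 32.1408 = 408.071.
True-score variance = 278.771 + 32.1408 = 310.912, so reliability = 0.7619.
Error variance = 408.071 − 310.912 = 97.1586; SEM = √97.1586 = 9.857.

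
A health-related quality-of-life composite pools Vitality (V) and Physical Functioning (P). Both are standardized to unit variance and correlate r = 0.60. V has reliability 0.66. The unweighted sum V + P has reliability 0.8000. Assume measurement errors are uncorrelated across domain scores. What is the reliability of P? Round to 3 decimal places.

0.700

Var(V+P) = 2 + 2·0.60 = 3.200.
True-score variance = ρ_V + ρ_P + 2·0.60, so 0.8000 = (0.66 + ρ_P + 1.20) / 3.200.
ρ_P = 0.8000·3.200 − 0.66 − 1.20 = 0.700.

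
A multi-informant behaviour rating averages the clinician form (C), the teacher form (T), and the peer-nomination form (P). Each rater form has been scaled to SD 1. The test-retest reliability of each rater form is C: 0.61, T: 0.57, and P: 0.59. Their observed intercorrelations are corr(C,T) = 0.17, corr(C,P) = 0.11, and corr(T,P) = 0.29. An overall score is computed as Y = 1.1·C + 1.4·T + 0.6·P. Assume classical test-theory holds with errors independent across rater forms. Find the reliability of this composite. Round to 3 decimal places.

0.688

Var(Y) = 1.1² + 1.4² + 0.6² + 2·[1.54·0.17 + 0.66·0.11 + 0.84·0.29] = 3.53 + 1.156 = 4.686.
With uncorrelated errors the cross-covariances are all true-score covariance, so they carry over unchanged; only the diagonal terms shrink to ρᵢσᵢ².
True-score variance = [1.1²·0.61 + 1.4²·0.57 + 0.6²·0.59] + 1.156 = 2.0677 + 1.156 = 3.2237.
Reliability = 3.2237 / 4.686 = 0.688.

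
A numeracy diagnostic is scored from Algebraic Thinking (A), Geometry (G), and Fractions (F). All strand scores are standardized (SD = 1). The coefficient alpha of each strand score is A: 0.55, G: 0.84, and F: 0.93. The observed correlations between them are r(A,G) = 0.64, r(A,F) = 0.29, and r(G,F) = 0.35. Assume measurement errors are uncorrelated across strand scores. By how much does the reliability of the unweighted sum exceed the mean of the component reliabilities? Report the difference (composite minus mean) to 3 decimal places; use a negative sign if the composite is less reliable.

Var(sum) = 3 + 2.56 = 5.56; true-score variance = 2.32 + 2.56 = 4.88; composite reliability = 0.8777.
Mean component reliability = 0.7733.
Difference = 0.8777 − 0.7733 = 0.104.

0.104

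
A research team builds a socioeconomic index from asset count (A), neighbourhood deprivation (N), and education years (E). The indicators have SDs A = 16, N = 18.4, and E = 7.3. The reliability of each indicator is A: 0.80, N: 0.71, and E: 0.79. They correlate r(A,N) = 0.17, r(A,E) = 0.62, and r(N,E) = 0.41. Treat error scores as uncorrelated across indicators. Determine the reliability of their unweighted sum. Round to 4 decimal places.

0.8399

Var(A+N+E) = 16² + 18.4² + 7.3² + 2·[16·18.4·0.17 + 16·7.3·0.62 + 18.4·7.3·0.41] = 647.85 + 355.07 = 1002.92.
Because errors are independent across components, Cov(Tᵢ,Tⱼ) = Cov(Xᵢ,Xⱼ); the off-diagonal part of the true-score variance is the same as above.
True-score variance = [16²·0.80 + 18.4²·0.71 + 7.3²·0.79] + 355.07 = 487.277 + 355.07 = 842.347.
Reliability = 842.347 / 1002.92 = 0.8399.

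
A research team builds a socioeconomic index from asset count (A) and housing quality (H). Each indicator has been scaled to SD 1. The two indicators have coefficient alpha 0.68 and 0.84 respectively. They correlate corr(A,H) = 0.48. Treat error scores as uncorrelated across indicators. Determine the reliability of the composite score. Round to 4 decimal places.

Var(A+H) = 2 + 2·[0.48] = 2 + 0.96 = 2.96.
Under uncorrelated errors the observed covariances equal the true-score covariances, so only the own-variance terms attenuate.
True-score variance = [0.68 + 0.84] + 0.96 = 1.52 + 0.96 = 2.48.
Reliability = 2.48 / 2.96 = 0.8378.

0.8378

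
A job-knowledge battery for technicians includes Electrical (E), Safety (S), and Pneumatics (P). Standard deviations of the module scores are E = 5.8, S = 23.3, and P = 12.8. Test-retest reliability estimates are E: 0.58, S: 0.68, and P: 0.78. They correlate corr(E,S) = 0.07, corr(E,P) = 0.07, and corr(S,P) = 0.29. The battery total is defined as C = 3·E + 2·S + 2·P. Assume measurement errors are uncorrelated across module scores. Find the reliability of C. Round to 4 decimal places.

0.7583

Var(C) = 3²·5.8² + 2²·23.3² + 2²·12.8² + 2·[6·5.8·23.3·0.07 + 6·5.8·12.8·0.07 + 4·23.3·12.8·0.29] = 3129.68 + 867.796 = 3997.48.
Under uncorrelated errors the observed covariances equal the true-score covariances, so only the own-variance terms attenuate.
True-score variance = [3²·5.8²·0.58 + 2²·23.3²·0.68 + 2²·12.8²·0.78] + 867.796 = 2163.44 + 867.796 = 3031.24.
Reliability = 3031.24 / 3997.48 = 0.7583.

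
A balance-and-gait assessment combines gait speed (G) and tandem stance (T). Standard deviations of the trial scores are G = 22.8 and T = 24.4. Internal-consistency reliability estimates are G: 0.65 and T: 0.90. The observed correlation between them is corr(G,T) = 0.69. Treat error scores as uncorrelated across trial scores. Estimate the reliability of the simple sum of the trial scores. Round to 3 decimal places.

0.872

Var(G+T) = 22.8² + 24.4² + 2·[22.8·24.4·0.69] = 1115.2 + 767.722 = 1882.92.
Under uncorrelated errors the observed covariances equal the true-score covariances, so only the own-variance terms attenuate.
True-score variance = [22.8²·0.65 + 24.4²·0.90] + 767.722 = 873.72 + 767.722 = 1641.44.
Reliability = 1641.44 / 1882.92 = 0.872.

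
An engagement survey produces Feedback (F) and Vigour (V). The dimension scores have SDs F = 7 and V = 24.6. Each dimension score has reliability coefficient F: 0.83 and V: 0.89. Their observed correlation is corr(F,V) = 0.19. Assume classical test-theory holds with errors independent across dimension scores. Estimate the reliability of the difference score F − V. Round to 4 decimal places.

Var(F−V) = 7² + 24.6² − 2·7·24.6·0.19 = 654.16 − 65.436 = 588.724.
Because errors are independent across components, Cov(Tᵢ,Tⱼ) = Cov(Xᵢ,Xⱼ); the off-diagonal part of the true-score variance is the same as above.
True-score variance = [7²·0.83 + 24.6²·0.89] − 65.436 = 579.262 − 65.436 = 513.826.
Reliability = 513.826 / 588.724 = 0.8728.

0.8728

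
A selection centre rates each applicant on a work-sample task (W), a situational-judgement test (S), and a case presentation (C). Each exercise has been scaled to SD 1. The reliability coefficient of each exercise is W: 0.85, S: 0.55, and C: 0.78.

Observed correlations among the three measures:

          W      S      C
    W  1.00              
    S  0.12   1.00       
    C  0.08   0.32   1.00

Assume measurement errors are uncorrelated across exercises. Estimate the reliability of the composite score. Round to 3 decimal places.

0.797

Var(W+S+C) = 3 + 2·[0.12 + 0.08 + 0.32] = 3 + 1.04 = 4.04.
With uncorrelated errors the cross-covariances are all true-score covariance, so they carry over unchanged; only the diagonal terms shrink to ρᵢσᵢ².
True-score variance = [0.85 + 0.55 + 0.78] + 1.04 = 2.18 + 1.04 = 3.22.
Reliability = 3.22 / 4.04 = 0.797.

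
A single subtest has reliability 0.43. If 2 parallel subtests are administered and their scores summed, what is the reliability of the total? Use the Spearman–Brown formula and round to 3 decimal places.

0.601

ρ_k = kρ / (1 + (k−1)ρ) = 2·0.43 / (1 + 1·0.43) = 0.860 / 1.430 = 0.601.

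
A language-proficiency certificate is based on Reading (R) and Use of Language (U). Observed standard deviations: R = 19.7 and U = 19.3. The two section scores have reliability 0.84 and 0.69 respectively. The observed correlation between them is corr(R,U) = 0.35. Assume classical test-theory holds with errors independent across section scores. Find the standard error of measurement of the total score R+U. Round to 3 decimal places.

13.325

Var(total) = 760.58 + 266.147 = 1026.73.
True-score variance = 583.014 + 266.147 = 849.161, so reliability = 0.8271.
Error variance = 1026.73 − 849.161 = 177.566; SEM = √177.566 = 13.325.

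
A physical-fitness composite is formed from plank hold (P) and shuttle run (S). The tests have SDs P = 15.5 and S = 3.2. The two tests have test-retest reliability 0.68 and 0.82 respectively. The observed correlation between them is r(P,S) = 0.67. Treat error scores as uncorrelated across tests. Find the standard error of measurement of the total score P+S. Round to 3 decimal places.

8.873

Var(total) = 250.49 + 66.464 = 316.954.
True-score variance = 171.767 + 66.464 = 238.231, so reliability = 0.7516.
Error variance = 316.954 − 238.231 = 78.7232; SEM = √78.7232 = 8.873.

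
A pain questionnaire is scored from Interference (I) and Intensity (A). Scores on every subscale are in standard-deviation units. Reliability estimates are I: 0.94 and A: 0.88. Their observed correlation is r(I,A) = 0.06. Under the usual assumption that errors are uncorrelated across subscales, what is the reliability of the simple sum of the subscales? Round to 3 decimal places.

0.915

Var(I+A) = 2 + 2·[0.06] = 2 + 0.12 = 2.12.
Under uncorrelated errors the observed covariances equal the true-score covariances, so only the own-variance terms attenuate.
True-score variance = [0.94 + 0.88] + 0.12 = 1.82 + 0.12 = 1.94.
Reliability = 1.94 / 2.12 = 0.915.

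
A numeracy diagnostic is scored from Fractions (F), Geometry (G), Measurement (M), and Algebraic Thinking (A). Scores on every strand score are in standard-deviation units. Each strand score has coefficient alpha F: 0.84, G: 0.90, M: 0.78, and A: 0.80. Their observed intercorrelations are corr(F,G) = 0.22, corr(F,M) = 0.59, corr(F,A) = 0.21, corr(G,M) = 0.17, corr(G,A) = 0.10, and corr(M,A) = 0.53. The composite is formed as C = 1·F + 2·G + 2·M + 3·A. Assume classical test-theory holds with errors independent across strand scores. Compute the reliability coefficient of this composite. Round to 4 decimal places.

Var(C) = 1 + 2² + 2² + 3² + 2·[2·0.22 + 2·0.59 + 3·0.21 + 4·0.17 + 6·0.10 + 6·0.53] = 18 + 13.42 = 31.42.
Under uncorrelated errors the observed covariances equal the true-score covariances, so only the own-variance terms attenuate.
True-score variance = [0.84 + 2²·0.90 + 2²·0.78 + 3²·0.80] + 13.42 = 14.76 + 13.42 = 28.18.
Reliability = 28.18 / 31.42 = 0.8969.

0.8969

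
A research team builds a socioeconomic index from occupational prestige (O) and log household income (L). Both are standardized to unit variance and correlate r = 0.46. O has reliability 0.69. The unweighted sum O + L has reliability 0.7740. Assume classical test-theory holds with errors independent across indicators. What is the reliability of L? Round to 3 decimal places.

0.650

Var(O+L) = 2 + 2·0.46 = 2.920.
True-score variance = ρ_O + ρ_L + 2·0.46, so 0.7740 = (0.69 + ρ_L + 0.92) / 2.920.
ρ_L = 0.7740·2.920 − 0.69 − 0.92 = 0.650.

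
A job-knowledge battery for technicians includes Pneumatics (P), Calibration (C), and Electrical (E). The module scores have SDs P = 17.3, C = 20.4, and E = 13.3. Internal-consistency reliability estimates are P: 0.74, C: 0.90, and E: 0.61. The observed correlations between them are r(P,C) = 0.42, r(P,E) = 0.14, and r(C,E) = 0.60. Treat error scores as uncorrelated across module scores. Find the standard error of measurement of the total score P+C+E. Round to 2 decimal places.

13.73

Var(total) = 892.34 + 686.462 = 1578.8.
True-score variance = 703.922 + 686.462 = 1390.38, so reliability = 0.8807.
Error variance = 1578.8 − 1390.38 = 188.419; SEM = √188.419 = 13.73.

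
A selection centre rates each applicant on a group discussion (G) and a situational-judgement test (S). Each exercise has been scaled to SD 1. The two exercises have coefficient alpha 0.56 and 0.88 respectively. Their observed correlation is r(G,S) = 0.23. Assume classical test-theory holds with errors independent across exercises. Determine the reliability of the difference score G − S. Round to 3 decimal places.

0.636

Var(G−S) = 1 + 1 − 2·0.23 = 2 − 0.46 = 1.54.
Under uncorrelated errors the observed covariances equal the true-score covariances, so only the own-variance terms attenuate.
True-score variance = [0.56 + 0.88] − 0.46 = 1.44 − 0.46 = 0.98.
Reliability = 0.98 / 1.54 = 0.636.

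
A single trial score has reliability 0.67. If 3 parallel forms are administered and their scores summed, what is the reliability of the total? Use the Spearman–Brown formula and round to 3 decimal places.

0.859

ρ_k = kρ / (1 + (k−1)ρ) = 3·0.67 / (1 + 2·0.67) = 2.010 / 2.340 = 0.859.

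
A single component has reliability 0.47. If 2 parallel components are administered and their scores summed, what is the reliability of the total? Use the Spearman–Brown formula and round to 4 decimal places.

0.6395

ρ_k = kρ / (1 + (k−1)ρ) = 2·0.47 / (1 + 1·0.47) = 0.940 / 1.470 = 0.6395.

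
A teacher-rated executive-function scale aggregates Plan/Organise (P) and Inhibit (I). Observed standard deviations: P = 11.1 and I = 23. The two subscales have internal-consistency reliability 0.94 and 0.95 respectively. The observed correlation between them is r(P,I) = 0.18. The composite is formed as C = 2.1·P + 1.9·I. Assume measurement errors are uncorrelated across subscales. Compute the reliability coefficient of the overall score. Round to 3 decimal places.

Var(C) = 2.1²·11.1² + 1.9²·23² + 2·[3.99·11.1·23·0.18] = 2453.05 + 366.713 = 2819.76.
With uncorrelated errors the cross-covariances are all true-score covariance, so they carry over unchanged; only the diagonal terms shrink to ρᵢσᵢ².
True-score variance = [2.1²·11.1²·0.94 + 1.9²·23²·0.95] + 366.713 = 2324.96 + 366.713 = 2691.67.
Reliability = 2691.67 / 2819.76 = 0.955.

0.955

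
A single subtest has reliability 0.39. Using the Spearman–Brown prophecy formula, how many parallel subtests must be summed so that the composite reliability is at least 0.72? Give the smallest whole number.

k ≥ ρ*(1−ρ₁)/(ρ₁(1−ρ*)) = 0.72·0.61 / (0.39·0.28) = 4.022.
Smallest integer k = 5.

5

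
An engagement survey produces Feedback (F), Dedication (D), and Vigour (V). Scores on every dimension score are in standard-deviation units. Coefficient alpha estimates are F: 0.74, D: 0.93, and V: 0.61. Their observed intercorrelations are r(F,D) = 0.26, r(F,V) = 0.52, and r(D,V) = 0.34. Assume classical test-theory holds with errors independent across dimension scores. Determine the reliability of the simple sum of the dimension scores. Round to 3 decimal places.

Var(F+D+V) = 3 + 2·[0.26 + 0.52 + 0.34] = 3 + 2.24 = 5.24.
Because errors are independent across components, Cov(Tᵢ,Tⱼ) = Cov(Xᵢ,Xⱼ); the off-diagonal part of the true-score variance is the same as above.
True-score variance = [0.74 + 0.93 + 0.61] + 2.24 = 2.28 + 2.24 = 4.52.
Reliability = 4.52 / 5.24 = 0.863.

0.863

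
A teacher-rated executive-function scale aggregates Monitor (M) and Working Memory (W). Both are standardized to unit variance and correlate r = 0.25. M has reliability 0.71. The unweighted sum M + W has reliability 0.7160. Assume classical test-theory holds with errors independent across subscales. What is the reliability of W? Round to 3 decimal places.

Var(M+W) = 2 + 2·0.25 = 2.500.
True-score variance = ρ_M + ρ_W + 2·0.25, so 0.7160 = (0.71 + ρ_W + 0.50) / 2.500.
ρ_W = 0.7160·2.500 − 0.71 − 0.50 = 0.580.

0.580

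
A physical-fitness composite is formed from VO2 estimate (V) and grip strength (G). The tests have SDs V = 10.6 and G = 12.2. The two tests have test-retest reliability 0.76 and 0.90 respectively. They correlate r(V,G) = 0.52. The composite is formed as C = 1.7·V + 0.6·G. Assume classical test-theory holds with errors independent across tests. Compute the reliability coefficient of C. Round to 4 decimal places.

Var(C) = 1.7²·10.6² + 0.6²·12.2² + 2·[1.02·10.6·12.2·0.52] = 378.303 + 137.183 = 515.485.
With uncorrelated errors the cross-covariances are all true-score covariance, so they carry over unchanged; only the diagonal terms shrink to ρᵢσᵢ².
True-score variance = [1.7²·10.6²·0.76 + 0.6²·12.2²·0.90] + 137.183 = 295.012 + 137.183 = 432.194.
Reliability = 432.194 / 515.485 = 0.8384.

0.8384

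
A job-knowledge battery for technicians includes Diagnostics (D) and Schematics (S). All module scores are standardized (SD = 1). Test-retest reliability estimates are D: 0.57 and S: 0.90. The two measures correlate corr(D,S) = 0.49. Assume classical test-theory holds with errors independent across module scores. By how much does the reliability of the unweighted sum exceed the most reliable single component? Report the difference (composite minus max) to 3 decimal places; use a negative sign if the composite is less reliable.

-0.078

Var(sum) = 2 + 0.98 = 2.98; true-score variance = 1.47 + 0.98 = 2.45; composite reliability = 0.8221.
Max component reliability = 0.9000.
Difference = 0.8221 − 0.9000 = -0.078.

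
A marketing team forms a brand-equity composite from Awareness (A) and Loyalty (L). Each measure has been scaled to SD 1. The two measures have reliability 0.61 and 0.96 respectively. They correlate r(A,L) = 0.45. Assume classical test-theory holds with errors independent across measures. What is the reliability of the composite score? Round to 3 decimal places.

0.852

Var(A+L) = 2 + 2·[0.45] = 2 + 0.9 = 2.9.
With uncorrelated errors the cross-covariances are all true-score covariance, so they carry over unchanged; only the diagonal terms shrink to ρᵢσᵢ².
True-score variance = [0.61 + 0.96] + 0.9 = 1.57 + 0.9 = 2.47.
Reliability = 2.47 / 2.9 = 0.852.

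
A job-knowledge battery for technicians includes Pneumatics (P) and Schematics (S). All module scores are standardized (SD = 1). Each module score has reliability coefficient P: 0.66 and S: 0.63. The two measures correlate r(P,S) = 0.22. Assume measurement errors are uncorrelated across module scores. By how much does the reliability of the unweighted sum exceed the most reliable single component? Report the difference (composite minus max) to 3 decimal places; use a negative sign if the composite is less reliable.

0.049

Var(sum) = 2 + 0.44 = 2.44; true-score variance = 1.29 + 0.44 = 1.73; composite reliability = 0.7090.
Max component reliability = 0.6600.
Difference = 0.7090 − 0.6600 = 0.049.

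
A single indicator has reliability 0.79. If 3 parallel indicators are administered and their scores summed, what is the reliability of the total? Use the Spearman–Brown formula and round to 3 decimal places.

0.919

ρ_k = kρ / (1 + (k−1)ρ) = 3·0.79 / (1 + 2·0.79) = 2.370 / 2.580 = 0.919.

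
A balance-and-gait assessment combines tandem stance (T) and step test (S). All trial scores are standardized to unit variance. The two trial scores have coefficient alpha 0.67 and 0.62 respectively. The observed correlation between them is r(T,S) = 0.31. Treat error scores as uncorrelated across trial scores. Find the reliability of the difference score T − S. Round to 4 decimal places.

0.4855

Var(T−S) = 1 + 1 − 2·0.31 = 2 − 0.62 = 1.38.
With uncorrelated errors the cross-covariances are all true-score covariance, so they carry over unchanged; only the diagonal terms shrink to ρᵢσᵢ².
True-score variance = [0.67 + 0.62] − 0.62 = 1.29 − 0.62 = 0.67.
Reliability = 0.67 / 1.38 = 0.4855.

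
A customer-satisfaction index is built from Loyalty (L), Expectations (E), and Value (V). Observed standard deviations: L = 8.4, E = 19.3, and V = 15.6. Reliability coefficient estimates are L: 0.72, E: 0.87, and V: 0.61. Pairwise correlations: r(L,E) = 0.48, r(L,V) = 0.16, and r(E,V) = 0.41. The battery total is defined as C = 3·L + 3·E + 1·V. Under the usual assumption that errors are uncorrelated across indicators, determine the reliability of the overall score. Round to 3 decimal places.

0.891

Var(C) = 3²·8.4² + 3²·19.3² + 15.6² + 2·[9·8.4·19.3·0.48 + 3·8.4·15.6·0.16 + 3·19.3·15.6·0.41] = 4230.81 + 2267.17 = 6497.98.
Under uncorrelated errors the observed covariances equal the true-score covariances, so only the own-variance terms attenuate.
True-score variance = [3²·8.4²·0.72 + 3²·19.3²·0.87 + 15.6²·0.61] + 2267.17 = 3522.28 + 2267.17 = 5789.45.
Reliability = 5789.45 / 6497.98 = 0.891.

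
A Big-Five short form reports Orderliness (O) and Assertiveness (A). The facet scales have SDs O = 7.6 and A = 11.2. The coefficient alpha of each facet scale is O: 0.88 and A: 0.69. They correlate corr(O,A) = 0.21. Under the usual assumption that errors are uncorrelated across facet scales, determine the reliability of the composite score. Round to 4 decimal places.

0.7907

Var(O+A) = 7.6² + 11.2² + 2·[7.6·11.2·0.21] = 183.2 + 35.7504 = 218.95.
Under uncorrelated errors the observed covariances equal the true-score covariances, so only the own-variance terms attenuate.
True-score variance = [7.6²·0.88 + 11.2²·0.69] + 35.7504 = 137.382 + 35.7504 = 173.133.
Reliability = 173.133 / 218.95 = 0.7907.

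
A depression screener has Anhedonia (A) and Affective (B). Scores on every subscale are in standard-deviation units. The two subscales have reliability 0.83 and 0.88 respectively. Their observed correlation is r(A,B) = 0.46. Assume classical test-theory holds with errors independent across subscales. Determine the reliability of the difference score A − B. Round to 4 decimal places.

0.7315

Var(A−B) = 1 + 1 − 2·0.46 = 2 − 0.92 = 1.08.
Under uncorrelated errors the observed covariances equal the true-score covariances, so only the own-variance terms attenuate.
True-score variance = [0.83 + 0.88] − 0.92 = 1.71 − 0.92 = 0.79.
Reliability = 0.79 / 1.08 = 0.7315.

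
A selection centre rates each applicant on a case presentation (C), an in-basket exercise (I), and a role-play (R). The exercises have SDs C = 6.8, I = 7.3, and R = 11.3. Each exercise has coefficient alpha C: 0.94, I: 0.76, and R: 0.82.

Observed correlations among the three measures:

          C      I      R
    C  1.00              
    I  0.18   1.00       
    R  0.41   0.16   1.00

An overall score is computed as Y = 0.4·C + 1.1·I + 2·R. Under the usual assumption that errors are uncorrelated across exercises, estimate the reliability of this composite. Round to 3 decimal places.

Var(Y) = 0.4²·6.8² + 1.1²·7.3² + 2²·11.3² + 2·[0.44·6.8·7.3·0.18 + 0.8·6.8·11.3·0.41 + 2.2·7.3·11.3·0.16] = 582.639 + 116.343 = 698.982.
Because errors are independent across components, Cov(Tᵢ,Tⱼ) = Cov(Xᵢ,Xⱼ); the off-diagonal part of the true-score variance is the same as above.
True-score variance = [0.4²·6.8²·0.94 + 1.1²·7.3²·0.76 + 2²·11.3²·0.82] + 116.343 = 474.783 + 116.343 = 591.126.
Reliability = 591.126 / 698.982 = 0.846.

0.846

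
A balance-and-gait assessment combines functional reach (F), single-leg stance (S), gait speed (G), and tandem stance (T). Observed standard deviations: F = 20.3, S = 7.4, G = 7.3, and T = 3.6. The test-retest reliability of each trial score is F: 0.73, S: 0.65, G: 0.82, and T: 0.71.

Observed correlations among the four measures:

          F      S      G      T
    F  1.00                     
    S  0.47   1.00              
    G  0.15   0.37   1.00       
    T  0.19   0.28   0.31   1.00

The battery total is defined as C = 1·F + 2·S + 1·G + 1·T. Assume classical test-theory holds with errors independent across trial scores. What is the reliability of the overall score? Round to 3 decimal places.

0.829

Var(C) = 20.3² + 2²·7.4² + 7.3² + 3.6² + 2·[2·20.3·7.4·0.47 + 20.3·7.3·0.15 + 20.3·3.6·0.19 + 2·7.4·7.3·0.37 + 2·7.4·3.6·0.28 + 7.3·3.6·0.31] = 697.38 + 480.721 = 1178.1.
Because errors are independent across components, Cov(Tᵢ,Tⱼ) = Cov(Xᵢ,Xⱼ); the off-diagonal part of the true-score variance is the same as above.
True-score variance = [20.3²·0.73 + 2²·7.4²·0.65 + 7.3²·0.82 + 3.6²·0.71] + 480.721 = 496.101 + 480.721 = 976.822.
Reliability = 976.822 / 1178.1 = 0.829.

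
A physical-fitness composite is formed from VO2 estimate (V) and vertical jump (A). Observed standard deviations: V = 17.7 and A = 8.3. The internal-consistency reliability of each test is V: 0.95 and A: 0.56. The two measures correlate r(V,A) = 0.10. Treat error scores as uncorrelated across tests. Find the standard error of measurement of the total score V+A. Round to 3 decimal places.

6.781

Var(total) = 382.18 + 29.382 = 411.562.
True-score variance = 336.204 + 29.382 = 365.586, so reliability = 0.8883.
Error variance = 411.562 − 365.586 = 45.9761; SEM = √45.9761 = 6.781.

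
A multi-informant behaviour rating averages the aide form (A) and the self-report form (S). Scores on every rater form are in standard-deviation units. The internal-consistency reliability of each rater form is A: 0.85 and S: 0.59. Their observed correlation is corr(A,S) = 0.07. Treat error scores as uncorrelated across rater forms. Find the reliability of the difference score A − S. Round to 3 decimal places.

Var(A−S) = 1 + 1 − 2·0.07 = 2 − 0.14 = 1.86.
Because errors are independent across components, Cov(Tᵢ,Tⱼ) = Cov(Xᵢ,Xⱼ); the off-diagonal part of the true-score variance is the same as above.
True-score variance = [0.85 + 0.59] − 0.14 = 1.44 − 0.14 = 1.3.
Reliability = 1.3 / 1.86 = 0.699.

0.699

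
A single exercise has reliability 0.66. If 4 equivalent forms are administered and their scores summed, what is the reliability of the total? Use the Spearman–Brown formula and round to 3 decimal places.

0.886

ρ_k = kρ / (1 + (k−1)ρ) = 4·0.66 / (1 + 3·0.66) = 2.640 / 2.980 = 0.886.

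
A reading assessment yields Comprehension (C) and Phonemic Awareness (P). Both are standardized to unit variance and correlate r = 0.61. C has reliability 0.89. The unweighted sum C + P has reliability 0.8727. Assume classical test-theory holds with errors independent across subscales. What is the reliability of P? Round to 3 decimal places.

Var(C+P) = 2 + 2·0.61 = 3.220.
True-score variance = ρ_C + ρ_P + 2·0.61, so 0.8727 = (0.89 + ρ_P + 1.22) / 3.220.
ρ_P = 0.8727·3.220 − 0.89 − 1.22 = 0.700.

0.700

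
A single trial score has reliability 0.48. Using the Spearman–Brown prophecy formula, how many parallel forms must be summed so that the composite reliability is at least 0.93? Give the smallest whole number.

15

k ≥ ρ*(1−ρ₁)/(ρ₁(1−ρ*)) = 0.93·0.52 / (0.48·0.07) = 14.393.
Smallest integer k = 15.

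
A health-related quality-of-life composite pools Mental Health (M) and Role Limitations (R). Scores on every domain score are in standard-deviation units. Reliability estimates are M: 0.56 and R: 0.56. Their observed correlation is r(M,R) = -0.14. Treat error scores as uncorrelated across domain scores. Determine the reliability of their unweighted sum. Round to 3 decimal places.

0.488

Var(M+R) = 2 + 2·[(-0.14)] = 2 − 0.28 = 1.72.
With uncorrelated errors the cross-covariances are all true-score covariance, so they carry over unchanged; only the diagonal terms shrink to ρᵢσᵢ².
True-score variance = [0.56 + 0.56] − 0.28 = 1.12 − 0.28 = 0.84.
Reliability = 0.84 / 1.72 = 0.488.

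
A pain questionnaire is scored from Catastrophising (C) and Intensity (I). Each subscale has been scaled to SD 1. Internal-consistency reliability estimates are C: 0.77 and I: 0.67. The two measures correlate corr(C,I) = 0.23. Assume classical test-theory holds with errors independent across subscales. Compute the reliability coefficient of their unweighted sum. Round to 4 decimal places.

0.7724

Var(C+I) = 2 + 2·[0.23] = 2 + 0.46 = 2.46.
Under uncorrelated errors the observed covariances equal the true-score covariances, so only the own-variance terms attenuate.
True-score variance = [0.77 + 0.67] + 0.46 = 1.44 + 0.46 = 1.9.
Reliability = 1.9 / 2.46 = 0.7724.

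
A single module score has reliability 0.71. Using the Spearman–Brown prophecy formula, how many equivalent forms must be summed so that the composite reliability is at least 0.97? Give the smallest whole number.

k ≥ ρ*(1−ρ₁)/(ρ₁(1−ρ*)) = 0.97·0.29 / (0.71·0.03) = 13.207.
Smallest integer k = 14.

14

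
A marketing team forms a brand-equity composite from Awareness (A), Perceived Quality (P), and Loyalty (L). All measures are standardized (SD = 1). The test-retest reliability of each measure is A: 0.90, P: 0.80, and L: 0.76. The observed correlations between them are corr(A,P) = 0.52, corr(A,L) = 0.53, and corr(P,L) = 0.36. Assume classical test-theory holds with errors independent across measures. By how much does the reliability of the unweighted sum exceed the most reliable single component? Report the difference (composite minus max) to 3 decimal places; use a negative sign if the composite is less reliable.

0.007

Var(sum) = 3 + 2.82 = 5.82; true-score variance = 2.46 + 2.82 = 5.28; composite reliability = 0.9072.
Max component reliability = 0.9000.
Difference = 0.9072 − 0.9000 = 0.007.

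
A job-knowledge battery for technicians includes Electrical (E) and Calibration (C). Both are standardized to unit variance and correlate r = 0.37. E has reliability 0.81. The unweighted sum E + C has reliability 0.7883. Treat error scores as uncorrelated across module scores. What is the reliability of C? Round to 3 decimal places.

Var(E+C) = 2 + 2·0.37 = 2.740.
True-score variance = ρ_E + ρ_C + 2·0.37, so 0.7883 = (0.81 + ρ_C + 0.74) / 2.740.
ρ_C = 0.7883·2.740 − 0.81 − 0.74 = 0.610.

0.610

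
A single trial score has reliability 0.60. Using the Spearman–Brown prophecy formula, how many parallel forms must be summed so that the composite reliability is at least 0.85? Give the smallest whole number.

k ≥ ρ*(1−ρ₁)/(ρ₁(1−ρ*)) = 0.85·0.40 / (0.60·0.15) = 3.778.
Smallest integer k = 4.

4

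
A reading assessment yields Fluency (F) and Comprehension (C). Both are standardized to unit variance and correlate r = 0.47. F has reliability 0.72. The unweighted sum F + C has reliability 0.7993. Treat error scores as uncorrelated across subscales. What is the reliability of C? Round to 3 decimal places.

0.690

Var(F+C) = 2 + 2·0.47 = 2.940.
True-score variance = ρ_F + ρ_C + 2·0.47, so 0.7993 = (0.72 + ρ_C + 0.94) / 2.940.
ρ_C = 0.7993·2.940 − 0.72 − 0.94 = 0.690.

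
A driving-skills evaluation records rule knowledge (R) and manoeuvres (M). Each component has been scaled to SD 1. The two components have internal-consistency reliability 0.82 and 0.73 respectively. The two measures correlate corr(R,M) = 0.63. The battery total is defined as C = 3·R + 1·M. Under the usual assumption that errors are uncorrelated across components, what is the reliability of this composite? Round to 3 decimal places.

Var(C) = 3² + 1 + 2·[3·0.63] = 10 + 3.78 = 13.78.
Because errors are independent across components, Cov(Tᵢ,Tⱼ) = Cov(Xᵢ,Xⱼ); the off-diagonal part of the true-score variance is the same as above.
True-score variance = [3²·0.82 + 0.73] + 3.78 = 8.11 + 3.78 = 11.89.
Reliability = 11.89 / 13.78 = 0.863.

0.863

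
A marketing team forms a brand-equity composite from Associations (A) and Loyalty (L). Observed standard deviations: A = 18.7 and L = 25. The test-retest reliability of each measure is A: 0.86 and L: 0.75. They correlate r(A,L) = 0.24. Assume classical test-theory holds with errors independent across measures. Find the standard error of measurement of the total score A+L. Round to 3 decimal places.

14.325

Var(total) = 974.69 + 224.4 = 1199.09.
True-score variance = 769.483 + 224.4 = 993.883, so reliability = 0.8289.
Error variance = 1199.09 − 993.883 = 205.207; SEM = √205.207 = 14.325.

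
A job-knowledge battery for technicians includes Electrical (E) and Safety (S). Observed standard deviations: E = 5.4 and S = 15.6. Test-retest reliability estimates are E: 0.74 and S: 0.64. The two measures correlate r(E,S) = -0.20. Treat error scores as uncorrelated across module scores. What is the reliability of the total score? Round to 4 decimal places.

Var(E+S) = 5.4² + 15.6² + 2·[5.4·15.6·(-0.20)] = 272.52 − 33.696 = 238.824.
Under uncorrelated errors the observed covariances equal the true-score covariances, so only the own-variance terms attenuate.
True-score variance = [5.4²·0.74 + 15.6²·0.64] − 33.696 = 177.329 − 33.696 = 143.633.
Reliability = 143.633 / 238.824 = 0.6014.

0.6014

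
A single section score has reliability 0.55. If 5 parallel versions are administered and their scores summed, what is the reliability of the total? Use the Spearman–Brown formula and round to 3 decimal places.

0.859

ρ_k = kρ / (1 + (k−1)ρ) = 5·0.55 / (1 + 4·0.55) = 2.750 / 3.200 = 0.859.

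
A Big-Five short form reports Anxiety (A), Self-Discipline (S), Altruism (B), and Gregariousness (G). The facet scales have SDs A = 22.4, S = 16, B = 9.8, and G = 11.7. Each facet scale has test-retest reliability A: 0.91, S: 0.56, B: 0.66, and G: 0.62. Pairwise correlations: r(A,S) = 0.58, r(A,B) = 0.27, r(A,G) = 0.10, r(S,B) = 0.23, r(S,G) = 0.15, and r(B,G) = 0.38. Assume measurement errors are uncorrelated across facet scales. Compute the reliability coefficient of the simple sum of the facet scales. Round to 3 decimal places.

Var(A+S+B+G) = 22.4² + 16² + 9.8² + 11.7² + 2·[22.4·16·0.58 + 22.4·9.8·0.27 + 22.4·11.7·0.10 + 16·9.8·0.23 + 16·11.7·0.15 + 9.8·11.7·0.38] = 990.69 + 802.13 = 1792.82.
With uncorrelated errors the cross-covariances are all true-score covariance, so they carry over unchanged; only the diagonal terms shrink to ρᵢσᵢ².
True-score variance = [22.4²·0.91 + 16²·0.56 + 9.8²·0.66 + 11.7²·0.62] + 802.13 = 748.22 + 802.13 = 1550.35.
Reliability = 1550.35 / 1792.82 = 0.865.

0.865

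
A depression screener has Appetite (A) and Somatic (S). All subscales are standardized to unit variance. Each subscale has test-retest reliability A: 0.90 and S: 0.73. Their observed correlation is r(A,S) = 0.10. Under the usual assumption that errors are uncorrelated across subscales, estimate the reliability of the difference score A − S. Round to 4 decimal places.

0.7944

Var(A−S) = 1 + 1 − 2·0.10 = 2 − 0.2 = 1.8.
Because errors are independent across components, Cov(Tᵢ,Tⱼ) = Cov(Xᵢ,Xⱼ); the off-diagonal part of the true-score variance is the same as above.
True-score variance = [0.90 + 0.73] − 0.2 = 1.63 − 0.2 = 1.43.
Reliability = 1.43 / 1.8 = 0.7944.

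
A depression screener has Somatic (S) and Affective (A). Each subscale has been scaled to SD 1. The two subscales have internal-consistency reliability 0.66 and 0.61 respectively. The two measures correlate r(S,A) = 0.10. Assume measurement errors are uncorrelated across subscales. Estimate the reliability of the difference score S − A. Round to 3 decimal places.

0.594

Var(S−A) = 1 + 1 − 2·0.10 = 2 − 0.2 = 1.8.
Because errors are independent across components, Cov(Tᵢ,Tⱼ) = Cov(Xᵢ,Xⱼ); the off-diagonal part of the true-score variance is the same as above.
True-score variance = [0.66 + 0.61] − 0.2 = 1.27 − 0.2 = 1.07.
Reliability = 1.07 / 1.8 = 0.594.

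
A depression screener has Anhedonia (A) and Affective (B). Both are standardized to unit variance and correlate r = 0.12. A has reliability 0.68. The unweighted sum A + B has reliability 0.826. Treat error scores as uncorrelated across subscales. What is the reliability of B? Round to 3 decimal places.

Var(A+B) = 2 + 2·0.12 = 2.240.
True-score variance = ρ_A + ρ_B + 2·0.12, so 0.826 = (0.68 + ρ_B + 0.24) / 2.240.
ρ_B = 0.826·2.240 − 0.68 − 0.24 = 0.930.

0.930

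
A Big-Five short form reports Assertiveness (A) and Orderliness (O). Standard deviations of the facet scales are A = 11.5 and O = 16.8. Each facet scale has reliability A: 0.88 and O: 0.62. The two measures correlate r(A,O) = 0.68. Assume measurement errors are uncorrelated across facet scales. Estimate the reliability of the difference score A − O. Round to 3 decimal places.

Var(A−O) = 11.5² + 16.8² − 2·11.5·16.8·0.68 = 414.49 − 262.752 = 151.738.
Under uncorrelated errors the observed covariances equal the true-score covariances, so only the own-variance terms attenuate.
True-score variance = [11.5²·0.88 + 16.8²·0.62] − 262.752 = 291.369 − 262.752 = 28.6168.
Reliability = 28.6168 / 151.738 = 0.189.

0.189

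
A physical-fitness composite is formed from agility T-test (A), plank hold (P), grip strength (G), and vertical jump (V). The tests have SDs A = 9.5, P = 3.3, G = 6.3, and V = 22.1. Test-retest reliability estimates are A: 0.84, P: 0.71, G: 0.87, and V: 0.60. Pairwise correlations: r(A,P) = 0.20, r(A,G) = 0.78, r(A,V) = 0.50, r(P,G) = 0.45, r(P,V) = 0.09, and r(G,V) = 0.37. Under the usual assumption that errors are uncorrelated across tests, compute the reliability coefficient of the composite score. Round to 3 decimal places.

0.798

Var(A+P+G+V) = 9.5² + 3.3² + 6.3² + 22.1² + 2·[9.5·3.3·0.20 + 9.5·6.3·0.78 + 9.5·22.1·0.50 + 3.3·6.3·0.45 + 3.3·22.1·0.09 + 6.3·22.1·0.37] = 629.24 + 450.725 = 1079.96.
With uncorrelated errors the cross-covariances are all true-score covariance, so they carry over unchanged; only the diagonal terms shrink to ρᵢσᵢ².
True-score variance = [9.5²·0.84 + 3.3²·0.71 + 6.3²·0.87 + 22.1²·0.60] + 450.725 = 411.118 + 450.725 = 861.843.
Reliability = 861.843 / 1079.96 = 0.798.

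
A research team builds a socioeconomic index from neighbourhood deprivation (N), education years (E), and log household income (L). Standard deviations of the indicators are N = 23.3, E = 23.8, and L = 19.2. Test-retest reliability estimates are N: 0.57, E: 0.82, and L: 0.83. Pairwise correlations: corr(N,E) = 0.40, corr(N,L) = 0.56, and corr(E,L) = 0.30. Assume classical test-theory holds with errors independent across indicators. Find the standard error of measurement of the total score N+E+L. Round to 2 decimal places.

19.95

Var(total) = 1477.97 + 1218.85 = 2696.82.
True-score variance = 1079.9 + 1218.85 = 2298.75, so reliability = 0.8524.
Error variance = 2696.82 − 2298.75 = 398.071; SEM = √398.071 = 19.95.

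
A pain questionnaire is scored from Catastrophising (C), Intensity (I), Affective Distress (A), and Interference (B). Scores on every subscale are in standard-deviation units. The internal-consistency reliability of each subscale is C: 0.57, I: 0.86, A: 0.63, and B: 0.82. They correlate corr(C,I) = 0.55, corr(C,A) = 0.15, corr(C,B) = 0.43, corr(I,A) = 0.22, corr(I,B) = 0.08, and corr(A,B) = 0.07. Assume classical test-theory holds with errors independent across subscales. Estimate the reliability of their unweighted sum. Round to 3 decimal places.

0.840

Var(C+I+A+B) = 4 + 2·[0.55 + 0.15 + 0.43 + 0.22 + 0.08 + 0.07] = 4 + 3 = 7.
Under uncorrelated errors the observed covariances equal the true-score covariances, so only the own-variance terms attenuate.
True-score variance = [0.57 + 0.86 + 0.63 + 0.82] + 3 = 2.88 + 3 = 5.88.
Reliability = 5.88 / 7 = 0.840.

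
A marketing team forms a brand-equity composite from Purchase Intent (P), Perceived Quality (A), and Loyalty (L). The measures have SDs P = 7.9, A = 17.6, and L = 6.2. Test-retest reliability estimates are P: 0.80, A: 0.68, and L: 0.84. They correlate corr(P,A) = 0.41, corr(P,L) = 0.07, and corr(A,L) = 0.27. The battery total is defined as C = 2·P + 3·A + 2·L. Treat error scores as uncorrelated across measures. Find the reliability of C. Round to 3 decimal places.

Var(C) = 2²·7.9² + 3²·17.6² + 2²·6.2² + 2·[6·7.9·17.6·0.41 + 4·7.9·6.2·0.07 + 6·17.6·6.2·0.27] = 3191.24 + 1065.05 = 4256.29.
Under uncorrelated errors the observed covariances equal the true-score covariances, so only the own-variance terms attenuate.
True-score variance = [2²·7.9²·0.80 + 3²·17.6²·0.68 + 2²·6.2²·0.84] + 1065.05 = 2224.6 + 1065.05 = 3289.66.
Reliability = 3289.66 / 4256.29 = 0.773.

0.773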